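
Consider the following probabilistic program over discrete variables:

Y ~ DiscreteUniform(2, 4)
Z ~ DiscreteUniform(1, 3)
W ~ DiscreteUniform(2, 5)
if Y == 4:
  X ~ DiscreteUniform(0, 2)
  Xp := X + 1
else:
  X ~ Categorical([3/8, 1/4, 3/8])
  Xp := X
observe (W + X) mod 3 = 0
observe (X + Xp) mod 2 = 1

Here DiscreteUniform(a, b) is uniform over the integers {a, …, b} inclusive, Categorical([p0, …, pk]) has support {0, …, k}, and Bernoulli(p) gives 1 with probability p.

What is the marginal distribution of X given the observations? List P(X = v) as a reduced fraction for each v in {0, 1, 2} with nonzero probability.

Enumerate traces; 12 have nonzero weight after conditioning:
  (Y=4, Z=1, W=2, X=1) weight 1/108
  (Y=4, Z=1, W=3, X=0) weight 1/108
  (Y=4, Z=1, W=4, X=2) weight 1/108
  (Y=4, Z=1, W=5, X=1) weight 1/108
  (Y=4, Z=2, W=2, X=1) weight 1/108
  (Y=4, Z=2, W=3, X=0) weight 1/108
  (Y=4, Z=2, W=4, X=2) weight 1/108
  (Y=4, Z=2, W=5, X=1) weight 1/108
  … 4 more
Group by X:
  weight(X=0) = 1/36
  weight(X=1) = 1/18
  weight(X=2) = 1/36
Total weight = 1/36 + 1/18 + 1/36 = 1/9
P(X=0 | obs) = 1/36 / 1/9 = 1/4
P(X=1 | obs) = 1/18 / 1/9 = 1/2
P(X=2 | obs) = 1/36 / 1/9 = 1/4

P(X=0) = 1/4, P(X=1) = 1/2, P(X=2) = 1/4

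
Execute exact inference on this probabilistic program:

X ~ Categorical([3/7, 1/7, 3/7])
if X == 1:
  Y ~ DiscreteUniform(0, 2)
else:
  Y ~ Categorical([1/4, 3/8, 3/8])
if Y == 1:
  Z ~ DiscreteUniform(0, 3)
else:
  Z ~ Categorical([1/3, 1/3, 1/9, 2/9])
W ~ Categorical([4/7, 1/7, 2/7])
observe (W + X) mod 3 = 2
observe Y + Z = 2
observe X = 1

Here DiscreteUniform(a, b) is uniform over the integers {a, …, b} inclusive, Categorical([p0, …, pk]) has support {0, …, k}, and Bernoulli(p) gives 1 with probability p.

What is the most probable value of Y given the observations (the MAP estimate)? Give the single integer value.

Enumerate traces; 3 have nonzero weight after conditioning:
  (X=1, Y=0, Z=2, W=1) weight 1/1323
  (X=1, Y=1, Z=1, W=1) weight 1/588
  (X=1, Y=2, Z=0, W=1) weight 1/441
Group by Y:
  weight(Y=0) = 1/1323
  weight(Y=1) = 1/588
  weight(Y=2) = 1/441
Total weight = 1/1323 + 1/588 + 1/441 = 25/5292
P(Y=0 | obs) = 1/1323 / 25/5292 = 4/25
P(Y=1 | obs) = 1/588 / 25/5292 = 9/25
P(Y=2 | obs) = 1/441 / 25/5292 = 12/25
argmax = 2

argmax_v P(Y = v | obs) = 2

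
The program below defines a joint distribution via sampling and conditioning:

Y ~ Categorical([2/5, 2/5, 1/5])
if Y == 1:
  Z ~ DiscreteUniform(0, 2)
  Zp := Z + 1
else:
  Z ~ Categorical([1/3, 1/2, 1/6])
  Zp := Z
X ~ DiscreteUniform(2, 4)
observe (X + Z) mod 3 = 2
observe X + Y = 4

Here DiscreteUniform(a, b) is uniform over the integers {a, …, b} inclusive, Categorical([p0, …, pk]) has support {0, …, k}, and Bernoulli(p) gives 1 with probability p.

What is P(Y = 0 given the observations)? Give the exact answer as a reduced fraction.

Enumerate traces; 3 have nonzero weight after conditioning:
  (Y=0, Z=1, X=4) weight 1/15
  (Y=1, Z=2, X=3) weight 2/45
  (Y=2, Z=0, X=2) weight 1/45
Group by Y:
  weight(Y=0) = 1/15
  weight(Y=1) = 2/45
  weight(Y=2) = 1/45
Total weight = 1/15 + 2/45 + 1/45 = 2/15
P(Y=0 | obs) = 1/15 / 2/15 = 1/2
P(Y=1 | obs) = 2/45 / 2/15 = 1/3
P(Y=2 | obs) = 1/45 / 2/15 = 1/6

P(Y = 0 | obs) = 1/2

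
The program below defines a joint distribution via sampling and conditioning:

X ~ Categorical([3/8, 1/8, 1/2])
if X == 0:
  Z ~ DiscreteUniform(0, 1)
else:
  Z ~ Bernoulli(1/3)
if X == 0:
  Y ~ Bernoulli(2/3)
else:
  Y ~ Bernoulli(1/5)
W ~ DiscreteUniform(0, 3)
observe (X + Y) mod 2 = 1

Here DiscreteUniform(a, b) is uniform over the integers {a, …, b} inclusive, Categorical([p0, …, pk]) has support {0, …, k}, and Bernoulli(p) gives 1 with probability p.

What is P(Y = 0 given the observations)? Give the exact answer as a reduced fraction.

P(Y = 0 | obs) = 2/9

Enumerate traces; 24 have nonzero weight after conditioning:
  (X=0, Z=0, Y=1, W=0) weight 1/32
  (X=0, Z=0, Y=1, W=1) weight 1/32
  (X=0, Z=0, Y=1, W=2) weight 1/32
  (X=0, Z=0, Y=1, W=3) weight 1/32
  (X=0, Z=1, Y=1, W=0) weight 1/32
  (X=0, Z=1, Y=1, W=1) weight 1/32
  (X=0, Z=1, Y=1, W=2) weight 1/32
  (X=0, Z=1, Y=1, W=3) weight 1/32
  (X=1, Z=0, Y=0, W=0) weight 1/60
  … 15 more
Group by Y:
  weight(Y=0) = 1/10
  weight(Y=1) = 7/20
Total weight = 1/10 + 7/20 = 9/20
P(Y=0 | obs) = 1/10 / 9/20 = 2/9
P(Y=1 | obs) = 7/20 / 9/20 = 7/9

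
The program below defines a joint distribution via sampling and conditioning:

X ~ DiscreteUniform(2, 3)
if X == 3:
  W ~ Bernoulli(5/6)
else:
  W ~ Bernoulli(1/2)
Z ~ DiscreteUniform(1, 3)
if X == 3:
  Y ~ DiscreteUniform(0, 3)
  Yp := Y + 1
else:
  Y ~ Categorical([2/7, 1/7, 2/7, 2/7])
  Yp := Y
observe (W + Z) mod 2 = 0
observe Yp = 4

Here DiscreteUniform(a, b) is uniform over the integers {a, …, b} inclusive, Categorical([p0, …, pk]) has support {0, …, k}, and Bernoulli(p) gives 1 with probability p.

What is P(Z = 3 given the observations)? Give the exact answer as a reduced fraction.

P(Z = 3 | obs) = 5/11

Enumerate traces; 3 have nonzero weight after conditioning:
  (X=3, W=0, Z=2, Y=3) weight 1/144
  (X=3, W=1, Z=1, Y=3) weight 5/144
  (X=3, W=1, Z=3, Y=3) weight 5/144
Group by Z:
  weight(Z=1) = 5/144
  weight(Z=2) = 1/144
  weight(Z=3) = 5/144
Total weight = 5/144 + 1/144 + 5/144 = 11/144
P(Z=1 | obs) = 5/144 / 11/144 = 5/11
P(Z=2 | obs) = 1/144 / 11/144 = 1/11
P(Z=3 | obs) = 5/144 / 11/144 = 5/11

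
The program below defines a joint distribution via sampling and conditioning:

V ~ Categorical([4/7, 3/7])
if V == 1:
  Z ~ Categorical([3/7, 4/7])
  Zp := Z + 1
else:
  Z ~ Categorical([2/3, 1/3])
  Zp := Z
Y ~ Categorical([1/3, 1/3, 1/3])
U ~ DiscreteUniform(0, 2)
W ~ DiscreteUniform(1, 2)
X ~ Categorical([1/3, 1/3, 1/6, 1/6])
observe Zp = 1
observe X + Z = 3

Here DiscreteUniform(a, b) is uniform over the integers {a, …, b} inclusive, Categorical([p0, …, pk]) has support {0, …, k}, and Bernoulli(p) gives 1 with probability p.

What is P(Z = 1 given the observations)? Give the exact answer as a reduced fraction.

Enumerate traces; 36 have nonzero weight after conditioning:
  (V=0, Z=1, Y=0, U=0, W=1, X=2) weight 1/567
  (V=0, Z=1, Y=0, U=0, W=2, X=2) weight 1/567
  (V=0, Z=1, Y=0, U=1, W=1, X=2) weight 1/567
  (V=0, Z=1, Y=0, U=1, W=2, X=2) weight 1/567
  (V=0, Z=1, Y=0, U=2, W=1, X=2) weight 1/567
  (V=0, Z=1, Y=0, U=2, W=2, X=2) weight 1/567
  (V=0, Z=1, Y=1, U=0, W=1, X=2) weight 1/567
  (V=0, Z=1, Y=1, U=0, W=2, X=2) weight 1/567
  (V=1, Z=0, Y=0, U=0, W=1, X=3) weight 1/588
  … 27 more
Group by Z:
  weight(Z=0) = 3/98
  weight(Z=1) = 2/63
Total weight = 3/98 + 2/63 = 55/882
P(Z=0 | obs) = 3/98 / 55/882 = 27/55
P(Z=1 | obs) = 2/63 / 55/882 = 28/55

P(Z = 1 | obs) = 28/55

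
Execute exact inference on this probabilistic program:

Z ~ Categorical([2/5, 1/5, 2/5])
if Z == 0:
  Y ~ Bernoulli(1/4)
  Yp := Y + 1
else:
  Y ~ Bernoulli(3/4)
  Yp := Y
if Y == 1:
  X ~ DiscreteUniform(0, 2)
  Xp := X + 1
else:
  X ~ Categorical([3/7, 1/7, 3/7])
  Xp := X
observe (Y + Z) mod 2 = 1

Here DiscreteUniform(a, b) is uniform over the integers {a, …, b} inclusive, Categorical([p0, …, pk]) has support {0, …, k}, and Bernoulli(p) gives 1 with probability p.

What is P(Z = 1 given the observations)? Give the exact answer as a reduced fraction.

Enumerate traces; 9 have nonzero weight after conditioning:
  (Z=0, Y=1, X=0) weight 1/30
  (Z=0, Y=1, X=1) weight 1/30
  (Z=0, Y=1, X=2) weight 1/30
  (Z=1, Y=0, X=0) weight 3/140
  (Z=1, Y=0, X=1) weight 1/140
  (Z=1, Y=0, X=2) weight 3/140
  (Z=2, Y=1, X=0) weight 1/10
  (Z=2, Y=1, X=1) weight 1/10
  … 1 more
Group by Z:
  weight(Z=0) = 1/10
  weight(Z=1) = 1/20
  weight(Z=2) = 3/10
Total weight = 1/10 + 1/20 + 3/10 = 9/20
P(Z=0 | obs) = 1/10 / 9/20 = 2/9
P(Z=1 | obs) = 1/20 / 9/20 = 1/9
P(Z=2 | obs) = 3/10 / 9/20 = 2/3

P(Z = 1 | obs) = 1/9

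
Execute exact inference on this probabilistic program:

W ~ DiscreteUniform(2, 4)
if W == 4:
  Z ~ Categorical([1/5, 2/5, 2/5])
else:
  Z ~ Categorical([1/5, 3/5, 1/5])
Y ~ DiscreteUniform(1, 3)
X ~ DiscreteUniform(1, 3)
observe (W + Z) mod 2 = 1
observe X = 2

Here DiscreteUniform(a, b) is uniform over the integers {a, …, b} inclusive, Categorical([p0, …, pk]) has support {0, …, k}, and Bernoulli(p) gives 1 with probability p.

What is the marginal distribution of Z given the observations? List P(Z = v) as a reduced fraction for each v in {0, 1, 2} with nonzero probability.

Enumerate traces; 12 have nonzero weight after conditioning:
  (W=2, Z=1, Y=1, X=2) weight 1/45
  (W=2, Z=1, Y=2, X=2) weight 1/45
  (W=2, Z=1, Y=3, X=2) weight 1/45
  (W=3, Z=0, Y=1, X=2) weight 1/135
  (W=3, Z=0, Y=2, X=2) weight 1/135
  (W=3, Z=0, Y=3, X=2) weight 1/135
  (W=3, Z=2, Y=1, X=2) weight 1/135
  (W=3, Z=2, Y=2, X=2) weight 1/135
  … 4 more
Group by Z:
  weight(Z=0) = 1/45
  weight(Z=1) = 1/9
  weight(Z=2) = 1/45
Total weight = 1/45 + 1/9 + 1/45 = 7/45
P(Z=0 | obs) = 1/45 / 7/45 = 1/7
P(Z=1 | obs) = 1/9 / 7/45 = 5/7
P(Z=2 | obs) = 1/45 / 7/45 = 1/7

P(Z=0) = 1/7, P(Z=1) = 5/7, P(Z=2) = 1/7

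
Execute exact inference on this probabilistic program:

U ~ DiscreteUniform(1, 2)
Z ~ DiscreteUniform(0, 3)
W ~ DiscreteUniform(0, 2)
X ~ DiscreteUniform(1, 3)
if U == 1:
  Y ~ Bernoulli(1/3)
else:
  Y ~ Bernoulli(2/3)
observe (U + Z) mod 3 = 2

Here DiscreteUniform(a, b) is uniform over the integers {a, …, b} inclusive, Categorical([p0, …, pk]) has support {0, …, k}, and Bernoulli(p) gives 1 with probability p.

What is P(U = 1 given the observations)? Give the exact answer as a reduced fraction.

Enumerate traces; 54 have nonzero weight after conditioning:
  (U=1, Z=1, W=0, X=1, Y=0) weight 1/108
  (U=1, Z=1, W=0, X=1, Y=1) weight 1/216
  (U=1, Z=1, W=0, X=2, Y=0) weight 1/108
  (U=1, Z=1, W=0, X=2, Y=1) weight 1/216
  (U=1, Z=1, W=0, X=3, Y=0) weight 1/108
  (U=1, Z=1, W=0, X=3, Y=1) weight 1/216
  (U=1, Z=1, W=1, X=1, Y=0) weight 1/108
  (U=1, Z=1, W=1, X=1, Y=1) weight 1/216
  (U=2, Z=0, W=0, X=1, Y=0) weight 1/216
  … 45 more
Group by U:
  weight(U=1) = 1/8
  weight(U=2) = 1/4
Total weight = 1/8 + 1/4 = 3/8
P(U=1 | obs) = 1/8 / 3/8 = 1/3
P(U=2 | obs) = 1/4 / 3/8 = 2/3

P(U = 1 | obs) = 1/3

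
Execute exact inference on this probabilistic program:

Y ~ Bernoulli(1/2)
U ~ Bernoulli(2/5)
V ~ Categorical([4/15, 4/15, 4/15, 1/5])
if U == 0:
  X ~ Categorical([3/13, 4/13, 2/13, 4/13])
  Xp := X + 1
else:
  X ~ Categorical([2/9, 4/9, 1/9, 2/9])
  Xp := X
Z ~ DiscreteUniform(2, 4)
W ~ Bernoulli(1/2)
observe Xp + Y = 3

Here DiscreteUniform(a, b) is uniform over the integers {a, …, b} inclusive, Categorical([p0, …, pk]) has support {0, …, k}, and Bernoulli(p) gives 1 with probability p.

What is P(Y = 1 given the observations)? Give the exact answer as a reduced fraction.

Enumerate traces; 96 have nonzero weight after conditioning:
  (Y=0, U=0, V=0, X=2, Z=2, W=0) weight 2/975
  (Y=0, U=0, V=0, X=2, Z=2, W=1) weight 2/975
  (Y=0, U=0, V=0, X=2, Z=3, W=0) weight 2/975
  (Y=0, U=0, V=0, X=2, Z=3, W=1) weight 2/975
  (Y=0, U=0, V=0, X=2, Z=4, W=0) weight 2/975
  (Y=0, U=0, V=0, X=2, Z=4, W=1) weight 2/975
  (Y=0, U=0, V=1, X=2, Z=2, W=0) weight 2/975
  (Y=0, U=0, V=1, X=2, Z=2, W=1) weight 2/975
  (Y=1, U=0, V=0, X=1, Z=2, W=0) weight 4/975
  … 87 more
Group by Y:
  weight(Y=0) = 53/585
  weight(Y=1) = 67/585
Total weight = 53/585 + 67/585 = 8/39
P(Y=0 | obs) = 53/585 / 8/39 = 53/120
P(Y=1 | obs) = 67/585 / 8/39 = 67/120

P(Y = 1 | obs) = 67/120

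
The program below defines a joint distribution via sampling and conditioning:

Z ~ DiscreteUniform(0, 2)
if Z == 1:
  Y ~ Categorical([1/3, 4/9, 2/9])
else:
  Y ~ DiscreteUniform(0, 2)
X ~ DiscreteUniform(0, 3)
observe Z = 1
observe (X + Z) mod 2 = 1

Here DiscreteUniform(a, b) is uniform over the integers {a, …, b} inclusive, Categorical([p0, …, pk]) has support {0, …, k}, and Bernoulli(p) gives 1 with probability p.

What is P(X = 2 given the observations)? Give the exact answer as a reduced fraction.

Enumerate traces; 6 have nonzero weight after conditioning:
  (Z=1, Y=0, X=0) weight 1/36
  (Z=1, Y=0, X=2) weight 1/36
  (Z=1, Y=1, X=0) weight 1/27
  (Z=1, Y=1, X=2) weight 1/27
  (Z=1, Y=2, X=0) weight 1/54
  (Z=1, Y=2, X=2) weight 1/54
Group by X:
  weight(X=0) = 1/12
  weight(X=2) = 1/12
Total weight = 1/12 + 1/12 = 1/6
P(X=0 | obs) = 1/12 / 1/6 = 1/2
P(X=2 | obs) = 1/12 / 1/6 = 1/2

P(X = 2 | obs) = 1/2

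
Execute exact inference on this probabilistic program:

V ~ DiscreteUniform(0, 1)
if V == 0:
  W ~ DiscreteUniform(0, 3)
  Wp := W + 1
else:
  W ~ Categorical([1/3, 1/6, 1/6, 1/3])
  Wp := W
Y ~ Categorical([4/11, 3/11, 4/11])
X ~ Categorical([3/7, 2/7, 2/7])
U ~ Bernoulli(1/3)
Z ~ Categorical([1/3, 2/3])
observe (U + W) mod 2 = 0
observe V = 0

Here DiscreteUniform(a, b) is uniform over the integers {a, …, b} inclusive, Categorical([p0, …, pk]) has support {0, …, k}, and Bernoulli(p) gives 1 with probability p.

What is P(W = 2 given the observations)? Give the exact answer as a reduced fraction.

Enumerate traces; 72 have nonzero weight after conditioning:
  (V=0, W=0, Y=0, X=0, U=0, Z=0) weight 1/231
  (V=0, W=0, Y=0, X=0, U=0, Z=1) weight 2/231
  (V=0, W=0, Y=0, X=1, U=0, Z=0) weight 2/693
  (V=0, W=0, Y=0, X=1, U=0, Z=1) weight 4/693
  (V=0, W=0, Y=0, X=2, U=0, Z=0) weight 2/693
  (V=0, W=0, Y=0, X=2, U=0, Z=1) weight 4/693
  (V=0, W=0, Y=1, X=0, U=0, Z=0) weight 1/308
  (V=0, W=0, Y=1, X=0, U=0, Z=1) weight 1/154
  (V=0, W=1, Y=0, X=0, U=1, Z=0) weight 1/462
  (V=0, W=2, Y=0, X=0, U=0, Z=0) weight 1/231
  … 62 more
Group by W:
  weight(W=0) = 1/12
  weight(W=1) = 1/24
  weight(W=2) = 1/12
  weight(W=3) = 1/24
Total weight = 1/12 + 1/24 + 1/12 + 1/24 = 1/4
P(W=0 | obs) = 1/12 / 1/4 = 1/3
P(W=1 | obs) = 1/24 / 1/4 = 1/6
P(W=2 | obs) = 1/12 / 1/4 = 1/3
P(W=3 | obs) = 1/24 / 1/4 = 1/6

P(W = 2 | obs) = 1/3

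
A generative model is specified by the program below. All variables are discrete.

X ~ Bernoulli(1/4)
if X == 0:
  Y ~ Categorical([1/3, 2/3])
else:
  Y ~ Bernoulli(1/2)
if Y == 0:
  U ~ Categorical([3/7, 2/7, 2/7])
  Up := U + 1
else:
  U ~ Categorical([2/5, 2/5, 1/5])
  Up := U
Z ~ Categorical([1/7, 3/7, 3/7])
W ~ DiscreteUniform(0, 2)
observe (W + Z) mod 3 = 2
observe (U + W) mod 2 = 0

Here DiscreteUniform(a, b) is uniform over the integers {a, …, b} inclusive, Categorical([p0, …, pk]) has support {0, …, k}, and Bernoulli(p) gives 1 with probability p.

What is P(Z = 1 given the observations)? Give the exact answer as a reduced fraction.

P(Z = 1 | obs) = 5/17

Enumerate traces; 20 have nonzero weight after conditioning:
  (X=0, Y=0, U=0, Z=0, W=2) weight 1/196
  (X=0, Y=0, U=0, Z=2, W=0) weight 3/196
  (X=0, Y=0, U=1, Z=1, W=1) weight 1/98
  (X=0, Y=0, U=2, Z=0, W=2) weight 1/294
  (X=0, Y=0, U=2, Z=2, W=0) weight 1/98
  (X=0, Y=1, U=0, Z=0, W=2) weight 1/105
  (X=0, Y=1, U=0, Z=2, W=0) weight 1/35
  (X=0, Y=1, U=1, Z=1, W=1) weight 1/35
  … 12 more
Group by Z:
  weight(Z=0) = 3/98
  weight(Z=1) = 5/98
  weight(Z=2) = 9/98
Total weight = 3/98 + 5/98 + 9/98 = 17/98
P(Z=0 | obs) = 3/98 / 17/98 = 3/17
P(Z=1 | obs) = 5/98 / 17/98 = 5/17
P(Z=2 | obs) = 9/98 / 17/98 = 9/17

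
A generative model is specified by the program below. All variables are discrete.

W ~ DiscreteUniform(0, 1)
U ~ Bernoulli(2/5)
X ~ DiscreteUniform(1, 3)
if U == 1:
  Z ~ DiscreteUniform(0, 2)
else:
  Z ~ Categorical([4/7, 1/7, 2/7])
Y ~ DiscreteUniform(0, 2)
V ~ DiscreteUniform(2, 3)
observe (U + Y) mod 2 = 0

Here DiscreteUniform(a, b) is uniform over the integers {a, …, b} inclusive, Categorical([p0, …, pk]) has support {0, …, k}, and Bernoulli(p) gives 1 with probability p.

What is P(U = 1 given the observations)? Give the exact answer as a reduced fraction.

Enumerate traces; 108 have nonzero weight after conditioning:
  (W=0, U=0, X=1, Z=0, Y=0, V=2) weight 1/105
  (W=0, U=0, X=1, Z=0, Y=0, V=3) weight 1/105
  (W=0, U=0, X=1, Z=0, Y=2, V=2) weight 1/105
  (W=0, U=0, X=1, Z=0, Y=2, V=3) weight 1/105
  (W=0, U=0, X=1, Z=1, Y=0, V=2) weight 1/420
  (W=0, U=0, X=1, Z=1, Y=0, V=3) weight 1/420
  (W=0, U=0, X=1, Z=1, Y=2, V=2) weight 1/420
  (W=0, U=0, X=1, Z=1, Y=2, V=3) weight 1/420
  (W=0, U=1, X=1, Z=0, Y=1, V=2) weight 1/270
  … 99 more
Group by U:
  weight(U=0) = 2/5
  weight(U=1) = 2/15
Total weight = 2/5 + 2/15 = 8/15
P(U=0 | obs) = 2/5 / 8/15 = 3/4
P(U=1 | obs) = 2/15 / 8/15 = 1/4

P(U = 1 | obs) = 1/4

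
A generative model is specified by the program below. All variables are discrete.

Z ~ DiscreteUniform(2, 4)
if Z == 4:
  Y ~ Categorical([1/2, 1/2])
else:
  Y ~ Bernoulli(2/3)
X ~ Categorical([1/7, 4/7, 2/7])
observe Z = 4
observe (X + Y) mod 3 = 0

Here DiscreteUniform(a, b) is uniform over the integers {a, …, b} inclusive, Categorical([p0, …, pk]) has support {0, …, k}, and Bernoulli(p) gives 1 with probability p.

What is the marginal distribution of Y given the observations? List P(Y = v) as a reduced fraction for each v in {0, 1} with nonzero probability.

P(Y=0) = 1/3, P(Y=1) = 2/3

Enumerate traces; 2 have nonzero weight after conditioning:
  (Z=4, Y=0, X=0) weight 1/42
  (Z=4, Y=1, X=2) weight 1/21
Group by Y:
  weight(Y=0) = 1/42
  weight(Y=1) = 1/21
Total weight = 1/42 + 1/21 = 1/14
P(Y=0 | obs) = 1/42 / 1/14 = 1/3
P(Y=1 | obs) = 1/21 / 1/14 = 2/3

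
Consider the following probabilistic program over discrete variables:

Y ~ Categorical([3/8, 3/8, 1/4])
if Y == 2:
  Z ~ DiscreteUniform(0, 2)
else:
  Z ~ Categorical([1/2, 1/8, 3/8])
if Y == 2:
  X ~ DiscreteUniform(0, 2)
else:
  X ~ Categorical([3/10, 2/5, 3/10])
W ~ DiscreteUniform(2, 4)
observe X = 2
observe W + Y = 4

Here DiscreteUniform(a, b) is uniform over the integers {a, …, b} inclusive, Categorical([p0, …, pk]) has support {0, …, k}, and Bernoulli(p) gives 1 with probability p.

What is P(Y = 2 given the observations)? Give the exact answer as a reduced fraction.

P(Y = 2 | obs) = 10/37

Enumerate traces; 9 have nonzero weight after conditioning:
  (Y=0, Z=0, X=2, W=4) weight 3/160
  (Y=0, Z=1, X=2, W=4) weight 3/640
  (Y=0, Z=2, X=2, W=4) weight 9/640
  (Y=1, Z=0, X=2, W=3) weight 3/160
  (Y=1, Z=1, X=2, W=3) weight 3/640
  (Y=1, Z=2, X=2, W=3) weight 9/640
  (Y=2, Z=0, X=2, W=2) weight 1/108
  (Y=2, Z=1, X=2, W=2) weight 1/108
  … 1 more
Group by Y:
  weight(Y=0) = 3/80
  weight(Y=1) = 3/80
  weight(Y=2) = 1/36
Total weight = 3/80 + 3/80 + 1/36 = 37/360
P(Y=0 | obs) = 3/80 / 37/360 = 27/74
P(Y=1 | obs) = 3/80 / 37/360 = 27/74
P(Y=2 | obs) = 1/36 / 37/360 = 10/37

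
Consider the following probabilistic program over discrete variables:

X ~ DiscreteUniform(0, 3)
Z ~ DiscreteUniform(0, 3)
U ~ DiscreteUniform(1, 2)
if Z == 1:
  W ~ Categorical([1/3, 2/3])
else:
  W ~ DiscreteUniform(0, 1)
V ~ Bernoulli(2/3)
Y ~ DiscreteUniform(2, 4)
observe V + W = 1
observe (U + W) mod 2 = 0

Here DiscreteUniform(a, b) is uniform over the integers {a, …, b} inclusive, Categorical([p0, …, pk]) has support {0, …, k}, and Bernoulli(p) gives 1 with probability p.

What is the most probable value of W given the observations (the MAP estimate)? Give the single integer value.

Enumerate traces; 96 have nonzero weight after conditioning:
  (X=0, Z=0, U=1, W=1, V=0, Y=2) weight 1/576
  (X=0, Z=0, U=1, W=1, V=0, Y=3) weight 1/576
  (X=0, Z=0, U=1, W=1, V=0, Y=4) weight 1/576
  (X=0, Z=0, U=2, W=0, V=1, Y=2) weight 1/288
  (X=0, Z=0, U=2, W=0, V=1, Y=3) weight 1/288
  (X=0, Z=0, U=2, W=0, V=1, Y=4) weight 1/288
  (X=0, Z=1, U=1, W=1, V=0, Y=2) weight 1/432
  (X=0, Z=1, U=1, W=1, V=0, Y=3) weight 1/432
  … 88 more
Group by W:
  weight(W=0) = 11/72
  weight(W=1) = 13/144
Total weight = 11/72 + 13/144 = 35/144
P(W=0 | obs) = 11/72 / 35/144 = 22/35
P(W=1 | obs) = 13/144 / 35/144 = 13/35
argmax = 0

argmax_v P(W = v | obs) = 0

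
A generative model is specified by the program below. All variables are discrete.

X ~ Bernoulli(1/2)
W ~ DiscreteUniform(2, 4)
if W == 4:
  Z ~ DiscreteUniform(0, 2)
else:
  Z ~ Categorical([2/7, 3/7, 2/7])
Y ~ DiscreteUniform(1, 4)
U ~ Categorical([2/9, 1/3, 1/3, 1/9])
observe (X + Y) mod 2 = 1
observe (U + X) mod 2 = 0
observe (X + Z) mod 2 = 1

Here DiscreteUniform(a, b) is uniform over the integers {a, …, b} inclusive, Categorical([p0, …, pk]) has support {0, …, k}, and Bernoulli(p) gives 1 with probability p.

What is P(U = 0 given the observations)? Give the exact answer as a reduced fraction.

P(U = 0 | obs) = 50/277

Enumerate traces; 36 have nonzero weight after conditioning:
  (X=0, W=2, Z=1, Y=1, U=0) weight 1/252
  (X=0, W=2, Z=1, Y=1, U=2) weight 1/168
  (X=0, W=2, Z=1, Y=3, U=0) weight 1/252
  (X=0, W=2, Z=1, Y=3, U=2) weight 1/168
  (X=0, W=3, Z=1, Y=1, U=0) weight 1/252
  (X=0, W=3, Z=1, Y=1, U=2) weight 1/168
  (X=0, W=3, Z=1, Y=3, U=0) weight 1/252
  (X=0, W=3, Z=1, Y=3, U=2) weight 1/168
  (X=1, W=2, Z=0, Y=2, U=1) weight 1/252
  (X=1, W=2, Z=0, Y=2, U=3) weight 1/756
  … 26 more
Group by U:
  weight(U=0) = 25/1134
  weight(U=1) = 19/378
  weight(U=2) = 25/756
  weight(U=3) = 19/1134
Total weight = 25/1134 + 19/378 + 25/756 + 19/1134 = 277/2268
P(U=0 | obs) = 25/1134 / 277/2268 = 50/277
P(U=1 | obs) = 19/378 / 277/2268 = 114/277
P(U=2 | obs) = 25/756 / 277/2268 = 75/277
P(U=3 | obs) = 19/1134 / 277/2268 = 38/277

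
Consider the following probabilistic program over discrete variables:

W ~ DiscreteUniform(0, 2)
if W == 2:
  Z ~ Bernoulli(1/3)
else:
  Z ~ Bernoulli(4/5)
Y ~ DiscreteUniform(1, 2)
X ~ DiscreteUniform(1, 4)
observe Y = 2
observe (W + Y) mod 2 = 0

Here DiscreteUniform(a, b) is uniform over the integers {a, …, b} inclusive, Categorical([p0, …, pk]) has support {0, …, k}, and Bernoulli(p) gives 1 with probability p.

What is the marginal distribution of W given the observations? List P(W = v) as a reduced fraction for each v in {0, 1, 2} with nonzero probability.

P(W=0) = 1/2, P(W=2) = 1/2

Enumerate traces; 16 have nonzero weight after conditioning:
  (W=0, Z=0, Y=2, X=1) weight 1/120
  (W=0, Z=0, Y=2, X=2) weight 1/120
  (W=0, Z=0, Y=2, X=3) weight 1/120
  (W=0, Z=0, Y=2, X=4) weight 1/120
  (W=0, Z=1, Y=2, X=1) weight 1/30
  (W=0, Z=1, Y=2, X=2) weight 1/30
  (W=0, Z=1, Y=2, X=3) weight 1/30
  (W=0, Z=1, Y=2, X=4) weight 1/30
  (W=2, Z=0, Y=2, X=1) weight 1/36
  … 7 more
Group by W:
  weight(W=0) = 1/6
  weight(W=2) = 1/6
Total weight = 1/6 + 1/6 = 1/3
P(W=0 | obs) = 1/6 / 1/3 = 1/2
P(W=2 | obs) = 1/6 / 1/3 = 1/2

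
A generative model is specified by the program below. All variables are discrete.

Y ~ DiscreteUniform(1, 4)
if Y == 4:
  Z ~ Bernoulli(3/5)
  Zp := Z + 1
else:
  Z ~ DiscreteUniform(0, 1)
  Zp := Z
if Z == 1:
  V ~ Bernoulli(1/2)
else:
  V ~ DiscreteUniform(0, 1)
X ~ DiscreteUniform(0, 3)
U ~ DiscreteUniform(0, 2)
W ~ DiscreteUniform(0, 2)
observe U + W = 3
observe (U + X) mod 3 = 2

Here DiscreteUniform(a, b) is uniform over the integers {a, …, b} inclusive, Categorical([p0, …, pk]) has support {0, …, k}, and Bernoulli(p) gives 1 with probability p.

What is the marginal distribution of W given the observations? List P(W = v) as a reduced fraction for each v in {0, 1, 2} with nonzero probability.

P(W=1) = 2/3, P(W=2) = 1/3

Enumerate traces; 48 have nonzero weight after conditioning:
  (Y=1, Z=0, V=0, X=0, U=2, W=1) weight 1/576
  (Y=1, Z=0, V=0, X=1, U=1, W=2) weight 1/576
  (Y=1, Z=0, V=0, X=3, U=2, W=1) weight 1/576
  (Y=1, Z=0, V=1, X=0, U=2, W=1) weight 1/576
  (Y=1, Z=0, V=1, X=1, U=1, W=2) weight 1/576
  (Y=1, Z=0, V=1, X=3, U=2, W=1) weight 1/576
  (Y=1, Z=1, V=0, X=0, U=2, W=1) weight 1/576
  (Y=1, Z=1, V=0, X=1, U=1, W=2) weight 1/576
  … 40 more
Group by W:
  weight(W=1) = 1/18
  weight(W=2) = 1/36
Total weight = 1/18 + 1/36 = 1/12
P(W=1 | obs) = 1/18 / 1/12 = 2/3
P(W=2 | obs) = 1/36 / 1/12 = 1/3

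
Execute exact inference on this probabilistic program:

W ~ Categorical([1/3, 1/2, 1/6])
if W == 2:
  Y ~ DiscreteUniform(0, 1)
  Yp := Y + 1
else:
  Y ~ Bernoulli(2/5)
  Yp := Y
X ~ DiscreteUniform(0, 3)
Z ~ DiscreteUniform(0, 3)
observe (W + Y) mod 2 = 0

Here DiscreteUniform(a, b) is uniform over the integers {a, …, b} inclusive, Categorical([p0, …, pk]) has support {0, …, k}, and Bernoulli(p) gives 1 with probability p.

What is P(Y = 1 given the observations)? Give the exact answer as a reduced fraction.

Enumerate traces; 48 have nonzero weight after conditioning:
  (W=0, Y=0, X=0, Z=0) weight 1/80
  (W=0, Y=0, X=0, Z=1) weight 1/80
  (W=0, Y=0, X=0, Z=2) weight 1/80
  (W=0, Y=0, X=0, Z=3) weight 1/80
  (W=0, Y=0, X=1, Z=0) weight 1/80
  (W=0, Y=0, X=1, Z=1) weight 1/80
  (W=0, Y=0, X=1, Z=2) weight 1/80
  (W=0, Y=0, X=1, Z=3) weight 1/80
  (W=1, Y=1, X=0, Z=0) weight 1/80
  … 39 more
Group by Y:
  weight(Y=0) = 17/60
  weight(Y=1) = 1/5
Total weight = 17/60 + 1/5 = 29/60
P(Y=0 | obs) = 17/60 / 29/60 = 17/29
P(Y=1 | obs) = 1/5 / 29/60 = 12/29

P(Y = 1 | obs) = 12/29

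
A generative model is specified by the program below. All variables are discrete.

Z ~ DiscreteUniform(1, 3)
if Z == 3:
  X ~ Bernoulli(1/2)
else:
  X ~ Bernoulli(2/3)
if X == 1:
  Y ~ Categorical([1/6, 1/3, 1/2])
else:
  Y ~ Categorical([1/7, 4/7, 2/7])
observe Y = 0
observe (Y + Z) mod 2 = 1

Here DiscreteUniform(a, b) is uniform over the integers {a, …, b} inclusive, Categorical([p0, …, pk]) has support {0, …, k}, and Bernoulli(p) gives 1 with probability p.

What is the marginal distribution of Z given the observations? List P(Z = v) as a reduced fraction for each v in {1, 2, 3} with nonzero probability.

Enumerate traces; 4 have nonzero weight after conditioning:
  (Z=1, X=0, Y=0) weight 1/63
  (Z=1, X=1, Y=0) weight 1/27
  (Z=3, X=0, Y=0) weight 1/42
  (Z=3, X=1, Y=0) weight 1/36
Group by Z:
  weight(Z=1) = 10/189
  weight(Z=3) = 13/252
Total weight = 10/189 + 13/252 = 79/756
P(Z=1 | obs) = 10/189 / 79/756 = 40/79
P(Z=3 | obs) = 13/252 / 79/756 = 39/79

P(Z=1) = 40/79, P(Z=3) = 39/79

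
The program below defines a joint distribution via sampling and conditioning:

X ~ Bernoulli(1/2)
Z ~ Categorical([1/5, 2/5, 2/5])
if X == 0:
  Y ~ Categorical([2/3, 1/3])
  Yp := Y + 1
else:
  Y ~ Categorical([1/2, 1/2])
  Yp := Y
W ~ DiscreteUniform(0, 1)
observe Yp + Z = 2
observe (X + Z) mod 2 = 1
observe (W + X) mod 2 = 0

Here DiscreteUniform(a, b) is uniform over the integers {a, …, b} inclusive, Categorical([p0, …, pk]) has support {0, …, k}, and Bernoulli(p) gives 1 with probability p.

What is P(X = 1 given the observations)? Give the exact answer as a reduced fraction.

P(X = 1 | obs) = 3/7

Enumerate traces; 2 have nonzero weight after conditioning:
  (X=0, Z=1, Y=0, W=0) weight 1/15
  (X=1, Z=2, Y=0, W=1) weight 1/20
Group by X:
  weight(X=0) = 1/15
  weight(X=1) = 1/20
Total weight = 1/15 + 1/20 = 7/60
P(X=0 | obs) = 1/15 / 7/60 = 4/7
P(X=1 | obs) = 1/20 / 7/60 = 3/7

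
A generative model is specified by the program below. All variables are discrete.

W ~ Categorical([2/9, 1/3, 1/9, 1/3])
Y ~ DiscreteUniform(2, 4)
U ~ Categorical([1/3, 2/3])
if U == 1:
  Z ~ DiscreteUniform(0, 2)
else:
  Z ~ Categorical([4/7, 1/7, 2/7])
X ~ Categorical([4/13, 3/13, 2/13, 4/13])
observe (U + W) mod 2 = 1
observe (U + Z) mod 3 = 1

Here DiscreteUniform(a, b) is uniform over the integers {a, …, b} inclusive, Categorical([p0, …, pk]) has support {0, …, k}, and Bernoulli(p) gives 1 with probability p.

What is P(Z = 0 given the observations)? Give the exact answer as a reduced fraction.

Enumerate traces; 48 have nonzero weight after conditioning:
  (W=0, Y=2, U=1, Z=0, X=0) weight 16/3159
  (W=0, Y=2, U=1, Z=0, X=1) weight 4/1053
  (W=0, Y=2, U=1, Z=0, X=2) weight 8/3159
  (W=0, Y=2, U=1, Z=0, X=3) weight 16/3159
  (W=0, Y=3, U=1, Z=0, X=0) weight 16/3159
  (W=0, Y=3, U=1, Z=0, X=1) weight 4/1053
  (W=0, Y=3, U=1, Z=0, X=2) weight 8/3159
  (W=0, Y=3, U=1, Z=0, X=3) weight 16/3159
  (W=1, Y=2, U=0, Z=1, X=0) weight 4/2457
  … 39 more
Group by Z:
  weight(Z=0) = 2/27
  weight(Z=1) = 2/63
Total weight = 2/27 + 2/63 = 20/189
P(Z=0 | obs) = 2/27 / 20/189 = 7/10
P(Z=1 | obs) = 2/63 / 20/189 = 3/10

P(Z = 0 | obs) = 7/10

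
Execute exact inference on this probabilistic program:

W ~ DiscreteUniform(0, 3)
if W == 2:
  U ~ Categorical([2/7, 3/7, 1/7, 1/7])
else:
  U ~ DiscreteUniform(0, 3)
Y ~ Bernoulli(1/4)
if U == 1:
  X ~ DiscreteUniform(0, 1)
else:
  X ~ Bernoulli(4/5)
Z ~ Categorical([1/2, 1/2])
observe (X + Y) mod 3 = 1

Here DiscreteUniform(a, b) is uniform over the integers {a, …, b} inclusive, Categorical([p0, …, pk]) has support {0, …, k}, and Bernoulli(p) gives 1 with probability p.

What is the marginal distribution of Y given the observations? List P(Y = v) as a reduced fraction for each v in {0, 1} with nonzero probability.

P(Y=0) = 2391/2714, P(Y=1) = 323/2714

Enumerate traces; 64 have nonzero weight after conditioning:
  (W=0, U=0, Y=0, X=1, Z=0) weight 3/160
  (W=0, U=0, Y=0, X=1, Z=1) weight 3/160
  (W=0, U=0, Y=1, X=0, Z=0) weight 1/640
  (W=0, U=0, Y=1, X=0, Z=1) weight 1/640
  (W=0, U=1, Y=0, X=1, Z=0) weight 3/256
  (W=0, U=1, Y=0, X=1, Z=1) weight 3/256
  (W=0, U=1, Y=1, X=0, Z=0) weight 1/256
  (W=0, U=1, Y=1, X=0, Z=1) weight 1/256
  … 56 more
Group by Y:
  weight(Y=0) = 2391/4480
  weight(Y=1) = 323/4480
Total weight = 2391/4480 + 323/4480 = 1357/2240
P(Y=0 | obs) = 2391/4480 / 1357/2240 = 2391/2714
P(Y=1 | obs) = 323/4480 / 1357/2240 = 323/2714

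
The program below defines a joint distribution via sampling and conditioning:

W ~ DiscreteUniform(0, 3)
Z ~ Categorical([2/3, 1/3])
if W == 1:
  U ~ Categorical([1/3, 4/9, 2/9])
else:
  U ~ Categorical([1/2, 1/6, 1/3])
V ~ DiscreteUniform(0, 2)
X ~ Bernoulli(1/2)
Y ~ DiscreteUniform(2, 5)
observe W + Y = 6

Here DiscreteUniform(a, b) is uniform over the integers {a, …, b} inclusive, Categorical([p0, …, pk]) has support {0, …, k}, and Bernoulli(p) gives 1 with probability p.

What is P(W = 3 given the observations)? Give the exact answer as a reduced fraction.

P(W = 3 | obs) = 1/3

Enumerate traces; 108 have nonzero weight after conditioning:
  (W=1, Z=0, U=0, V=0, X=0, Y=5) weight 1/432
  (W=1, Z=0, U=0, V=0, X=1, Y=5) weight 1/432
  (W=1, Z=0, U=0, V=1, X=0, Y=5) weight 1/432
  (W=1, Z=0, U=0, V=1, X=1, Y=5) weight 1/432
  (W=1, Z=0, U=0, V=2, X=0, Y=5) weight 1/432
  (W=1, Z=0, U=0, V=2, X=1, Y=5) weight 1/432
  (W=1, Z=0, U=1, V=0, X=0, Y=5) weight 1/324
  (W=1, Z=0, U=1, V=0, X=1, Y=5) weight 1/324
  (W=2, Z=0, U=0, V=0, X=0, Y=4) weight 1/288
  (W=3, Z=0, U=0, V=0, X=0, Y=3) weight 1/288
  … 98 more
Group by W:
  weight(W=1) = 1/16
  weight(W=2) = 1/16
  weight(W=3) = 1/16
Total weight = 1/16 + 1/16 + 1/16 = 3/16
P(W=1 | obs) = 1/16 / 3/16 = 1/3
P(W=2 | obs) = 1/16 / 3/16 = 1/3
P(W=3 | obs) = 1/16 / 3/16 = 1/3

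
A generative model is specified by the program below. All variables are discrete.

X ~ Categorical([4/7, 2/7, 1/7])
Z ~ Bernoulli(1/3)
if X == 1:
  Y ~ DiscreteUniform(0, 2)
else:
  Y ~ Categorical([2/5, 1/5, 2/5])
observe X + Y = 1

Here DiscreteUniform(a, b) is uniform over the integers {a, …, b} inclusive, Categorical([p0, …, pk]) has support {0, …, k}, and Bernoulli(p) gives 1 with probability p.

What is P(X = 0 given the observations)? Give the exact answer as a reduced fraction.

P(X = 0 | obs) = 6/11

Enumerate traces; 4 have nonzero weight after conditioning:
  (X=0, Z=0, Y=1) weight 8/105
  (X=0, Z=1, Y=1) weight 4/105
  (X=1, Z=0, Y=0) weight 4/63
  (X=1, Z=1, Y=0) weight 2/63
Group by X:
  weight(X=0) = 4/35
  weight(X=1) = 2/21
Total weight = 4/35 + 2/21 = 22/105
P(X=0 | obs) = 4/35 / 22/105 = 6/11
P(X=1 | obs) = 2/21 / 22/105 = 5/11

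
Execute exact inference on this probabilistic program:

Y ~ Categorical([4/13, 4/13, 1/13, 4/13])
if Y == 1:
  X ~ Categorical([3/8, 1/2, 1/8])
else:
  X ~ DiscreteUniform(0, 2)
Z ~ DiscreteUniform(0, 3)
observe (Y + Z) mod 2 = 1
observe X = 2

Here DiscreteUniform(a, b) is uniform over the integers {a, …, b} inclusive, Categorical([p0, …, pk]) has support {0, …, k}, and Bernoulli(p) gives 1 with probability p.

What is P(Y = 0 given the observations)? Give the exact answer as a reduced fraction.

Enumerate traces; 8 have nonzero weight after conditioning:
  (Y=0, X=2, Z=1) weight 1/39
  (Y=0, X=2, Z=3) weight 1/39
  (Y=1, X=2, Z=0) weight 1/104
  (Y=1, X=2, Z=2) weight 1/104
  (Y=2, X=2, Z=1) weight 1/156
  (Y=2, X=2, Z=3) weight 1/156
  (Y=3, X=2, Z=0) weight 1/39
  (Y=3, X=2, Z=2) weight 1/39
Group by Y:
  weight(Y=0) = 2/39
  weight(Y=1) = 1/52
  weight(Y=2) = 1/78
  weight(Y=3) = 2/39
Total weight = 2/39 + 1/52 + 1/78 + 2/39 = 7/52
P(Y=0 | obs) = 2/39 / 7/52 = 8/21
P(Y=1 | obs) = 1/52 / 7/52 = 1/7
P(Y=2 | obs) = 1/78 / 7/52 = 2/21
P(Y=3 | obs) = 2/39 / 7/52 = 8/21

P(Y = 0 | obs) = 8/21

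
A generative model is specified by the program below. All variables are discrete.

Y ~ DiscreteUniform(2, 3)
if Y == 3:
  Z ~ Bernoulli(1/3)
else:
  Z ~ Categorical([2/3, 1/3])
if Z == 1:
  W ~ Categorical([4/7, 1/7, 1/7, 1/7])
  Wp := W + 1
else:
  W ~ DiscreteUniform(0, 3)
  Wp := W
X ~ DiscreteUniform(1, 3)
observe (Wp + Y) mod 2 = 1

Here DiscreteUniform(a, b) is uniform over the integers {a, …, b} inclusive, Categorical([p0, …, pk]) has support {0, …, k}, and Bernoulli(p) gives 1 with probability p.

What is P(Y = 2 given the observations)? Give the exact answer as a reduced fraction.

P(Y = 2 | obs) = 4/7

Enumerate traces; 24 have nonzero weight after conditioning:
  (Y=2, Z=0, W=1, X=1) weight 1/36
  (Y=2, Z=0, W=1, X=2) weight 1/36
  (Y=2, Z=0, W=1, X=3) weight 1/36
  (Y=2, Z=0, W=3, X=1) weight 1/36
  (Y=2, Z=0, W=3, X=2) weight 1/36
  (Y=2, Z=0, W=3, X=3) weight 1/36
  (Y=2, Z=1, W=0, X=1) weight 2/63
  (Y=2, Z=1, W=0, X=2) weight 2/63
  (Y=3, Z=0, W=0, X=1) weight 1/36
  … 15 more
Group by Y:
  weight(Y=2) = 2/7
  weight(Y=3) = 3/14
Total weight = 2/7 + 3/14 = 1/2
P(Y=2 | obs) = 2/7 / 1/2 = 4/7
P(Y=3 | obs) = 3/14 / 1/2 = 3/7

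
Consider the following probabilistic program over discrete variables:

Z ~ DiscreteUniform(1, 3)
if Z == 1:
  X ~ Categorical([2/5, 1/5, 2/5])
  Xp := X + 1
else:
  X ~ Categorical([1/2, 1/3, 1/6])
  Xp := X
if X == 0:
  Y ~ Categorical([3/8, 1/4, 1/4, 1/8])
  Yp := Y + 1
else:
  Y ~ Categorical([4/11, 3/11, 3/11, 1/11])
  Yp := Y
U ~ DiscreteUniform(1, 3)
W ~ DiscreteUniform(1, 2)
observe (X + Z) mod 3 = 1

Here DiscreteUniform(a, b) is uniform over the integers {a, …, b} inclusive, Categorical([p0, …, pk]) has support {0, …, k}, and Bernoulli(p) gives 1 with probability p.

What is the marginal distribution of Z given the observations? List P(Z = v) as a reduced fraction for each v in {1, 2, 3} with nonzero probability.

Enumerate traces; 72 have nonzero weight after conditioning:
  (Z=1, X=0, Y=0, U=1, W=1) weight 1/120
  (Z=1, X=0, Y=0, U=1, W=2) weight 1/120
  (Z=1, X=0, Y=0, U=2, W=1) weight 1/120
  (Z=1, X=0, Y=0, U=2, W=2) weight 1/120
  (Z=1, X=0, Y=0, U=3, W=1) weight 1/120
  (Z=1, X=0, Y=0, U=3, W=2) weight 1/120
  (Z=1, X=0, Y=1, U=1, W=1) weight 1/180
  (Z=1, X=0, Y=1, U=1, W=2) weight 1/180
  (Z=2, X=2, Y=0, U=1, W=1) weight 1/297
  (Z=3, X=1, Y=0, U=1, W=1) weight 2/297
  … 62 more
Group by Z:
  weight(Z=1) = 2/15
  weight(Z=2) = 1/18
  weight(Z=3) = 1/9
Total weight = 2/15 + 1/18 + 1/9 = 3/10
P(Z=1 | obs) = 2/15 / 3/10 = 4/9
P(Z=2 | obs) = 1/18 / 3/10 = 5/27
P(Z=3 | obs) = 1/9 / 3/10 = 10/27

P(Z=1) = 4/9, P(Z=2) = 5/27, P(Z=3) = 10/27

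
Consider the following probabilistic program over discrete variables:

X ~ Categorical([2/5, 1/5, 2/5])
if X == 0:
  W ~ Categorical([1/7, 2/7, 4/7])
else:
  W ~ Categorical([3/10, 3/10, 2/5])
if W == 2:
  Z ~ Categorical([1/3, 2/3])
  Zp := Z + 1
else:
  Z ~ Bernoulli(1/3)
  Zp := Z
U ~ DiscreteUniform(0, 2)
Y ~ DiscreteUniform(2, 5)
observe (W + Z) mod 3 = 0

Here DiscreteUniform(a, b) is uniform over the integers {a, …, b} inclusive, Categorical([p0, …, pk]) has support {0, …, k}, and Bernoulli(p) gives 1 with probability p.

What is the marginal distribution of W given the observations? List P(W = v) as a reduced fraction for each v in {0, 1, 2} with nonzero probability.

P(W=0) = 83/247, P(W=2) = 164/247

Enumerate traces; 72 have nonzero weight after conditioning:
  (X=0, W=0, Z=0, U=0, Y=2) weight 1/315
  (X=0, W=0, Z=0, U=0, Y=3) weight 1/315
  (X=0, W=0, Z=0, U=0, Y=4) weight 1/315
  (X=0, W=0, Z=0, U=0, Y=5) weight 1/315
  (X=0, W=0, Z=0, U=1, Y=2) weight 1/315
  (X=0, W=0, Z=0, U=1, Y=3) weight 1/315
  (X=0, W=0, Z=0, U=1, Y=4) weight 1/315
  (X=0, W=0, Z=0, U=1, Y=5) weight 1/315
  (X=0, W=2, Z=1, U=0, Y=2) weight 4/315
  … 63 more
Group by W:
  weight(W=0) = 83/525
  weight(W=2) = 164/525
Total weight = 83/525 + 164/525 = 247/525
P(W=0 | obs) = 83/525 / 247/525 = 83/247
P(W=2 | obs) = 164/525 / 247/525 = 164/247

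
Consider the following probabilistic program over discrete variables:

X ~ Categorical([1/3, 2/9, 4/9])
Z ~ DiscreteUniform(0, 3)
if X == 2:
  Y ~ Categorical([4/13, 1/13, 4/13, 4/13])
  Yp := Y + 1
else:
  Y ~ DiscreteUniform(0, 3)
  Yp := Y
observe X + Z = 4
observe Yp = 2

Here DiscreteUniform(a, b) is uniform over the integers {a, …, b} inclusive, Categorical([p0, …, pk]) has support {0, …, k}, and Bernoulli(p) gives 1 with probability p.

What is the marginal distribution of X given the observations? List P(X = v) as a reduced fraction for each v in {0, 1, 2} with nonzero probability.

Enumerate traces; 2 have nonzero weight after conditioning:
  (X=1, Z=3, Y=2) weight 1/72
  (X=2, Z=2, Y=1) weight 1/117
Group by X:
  weight(X=1) = 1/72
  weight(X=2) = 1/117
Total weight = 1/72 + 1/117 = 7/312
P(X=1 | obs) = 1/72 / 7/312 = 13/21
P(X=2 | obs) = 1/117 / 7/312 = 8/21

P(X=1) = 13/21, P(X=2) = 8/21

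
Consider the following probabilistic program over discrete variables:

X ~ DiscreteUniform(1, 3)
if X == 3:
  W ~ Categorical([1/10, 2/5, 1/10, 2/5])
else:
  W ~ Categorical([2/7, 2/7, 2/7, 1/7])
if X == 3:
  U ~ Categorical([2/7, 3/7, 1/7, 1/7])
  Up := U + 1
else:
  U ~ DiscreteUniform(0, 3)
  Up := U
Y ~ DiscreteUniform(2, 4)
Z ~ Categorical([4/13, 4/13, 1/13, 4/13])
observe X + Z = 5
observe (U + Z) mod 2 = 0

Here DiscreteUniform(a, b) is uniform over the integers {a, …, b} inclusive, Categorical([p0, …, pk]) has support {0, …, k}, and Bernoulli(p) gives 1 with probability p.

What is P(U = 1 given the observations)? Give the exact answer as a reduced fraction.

Enumerate traces; 48 have nonzero weight after conditioning:
  (X=2, W=0, U=1, Y=2, Z=3) weight 2/819
  (X=2, W=0, U=1, Y=3, Z=3) weight 2/819
  (X=2, W=0, U=1, Y=4, Z=3) weight 2/819
  (X=2, W=0, U=3, Y=2, Z=3) weight 2/819
  (X=2, W=0, U=3, Y=3, Z=3) weight 2/819
  (X=2, W=0, U=3, Y=4, Z=3) weight 2/819
  (X=2, W=1, U=1, Y=2, Z=3) weight 2/819
  (X=2, W=1, U=1, Y=3, Z=3) weight 2/819
  (X=3, W=0, U=0, Y=2, Z=2) weight 1/4095
  (X=3, W=0, U=2, Y=2, Z=2) weight 1/8190
  … 38 more
Group by U:
  weight(U=0) = 2/273
  weight(U=1) = 1/39
  weight(U=2) = 1/273
  weight(U=3) = 1/39
Total weight = 2/273 + 1/39 + 1/273 + 1/39 = 17/273
P(U=0 | obs) = 2/273 / 17/273 = 2/17
P(U=1 | obs) = 1/39 / 17/273 = 7/17
P(U=2 | obs) = 1/273 / 17/273 = 1/17
P(U=3 | obs) = 1/39 / 17/273 = 7/17

P(U = 1 | obs) = 7/17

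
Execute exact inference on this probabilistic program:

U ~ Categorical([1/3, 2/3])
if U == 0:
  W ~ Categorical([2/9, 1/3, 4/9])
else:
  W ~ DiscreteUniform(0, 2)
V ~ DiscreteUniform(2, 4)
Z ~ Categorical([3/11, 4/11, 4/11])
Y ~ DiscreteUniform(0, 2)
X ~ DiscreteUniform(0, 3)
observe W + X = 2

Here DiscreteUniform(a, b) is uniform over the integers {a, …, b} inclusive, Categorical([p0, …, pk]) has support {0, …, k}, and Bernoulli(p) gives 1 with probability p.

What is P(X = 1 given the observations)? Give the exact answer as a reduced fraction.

Enumerate traces; 162 have nonzero weight after conditioning:
  (U=0, W=0, V=2, Z=0, Y=0, X=2) weight 1/1782
  (U=0, W=0, V=2, Z=0, Y=1, X=2) weight 1/1782
  (U=0, W=0, V=2, Z=0, Y=2, X=2) weight 1/1782
  (U=0, W=0, V=2, Z=1, Y=0, X=2) weight 2/2673
  (U=0, W=0, V=2, Z=1, Y=1, X=2) weight 2/2673
  (U=0, W=0, V=2, Z=1, Y=2, X=2) weight 2/2673
  (U=0, W=0, V=2, Z=2, Y=0, X=2) weight 2/2673
  (U=0, W=0, V=2, Z=2, Y=1, X=2) weight 2/2673
  (U=0, W=1, V=2, Z=0, Y=0, X=1) weight 1/1188
  (U=0, W=2, V=2, Z=0, Y=0, X=0) weight 1/891
  … 152 more
Group by X:
  weight(X=0) = 5/54
  weight(X=1) = 1/12
  weight(X=2) = 2/27
Total weight = 5/54 + 1/12 + 2/27 = 1/4
P(X=0 | obs) = 5/54 / 1/4 = 10/27
P(X=1 | obs) = 1/12 / 1/4 = 1/3
P(X=2 | obs) = 2/27 / 1/4 = 8/27

P(X = 1 | obs) = 1/3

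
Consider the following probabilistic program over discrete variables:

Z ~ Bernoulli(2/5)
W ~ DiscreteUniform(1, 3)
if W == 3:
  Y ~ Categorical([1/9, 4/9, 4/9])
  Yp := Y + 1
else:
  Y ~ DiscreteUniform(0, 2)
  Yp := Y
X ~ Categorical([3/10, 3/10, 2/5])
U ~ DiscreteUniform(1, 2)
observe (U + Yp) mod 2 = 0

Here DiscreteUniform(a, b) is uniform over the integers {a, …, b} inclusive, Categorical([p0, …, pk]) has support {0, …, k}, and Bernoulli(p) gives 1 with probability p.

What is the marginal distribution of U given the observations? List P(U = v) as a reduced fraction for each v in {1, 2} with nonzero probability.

Enumerate traces; 54 have nonzero weight after conditioning:
  (Z=0, W=1, Y=0, X=0, U=2) weight 1/100
  (Z=0, W=1, Y=0, X=1, U=2) weight 1/100
  (Z=0, W=1, Y=0, X=2, U=2) weight 1/75
  (Z=0, W=1, Y=1, X=0, U=1) weight 1/100
  (Z=0, W=1, Y=1, X=1, U=1) weight 1/100
  (Z=0, W=1, Y=1, X=2, U=1) weight 1/75
  (Z=0, W=1, Y=2, X=0, U=2) weight 1/100
  (Z=0, W=1, Y=2, X=1, U=2) weight 1/100
  … 46 more
Group by U:
  weight(U=1) = 11/54
  weight(U=2) = 8/27
Total weight = 11/54 + 8/27 = 1/2
P(U=1 | obs) = 11/54 / 1/2 = 11/27
P(U=2 | obs) = 8/27 / 1/2 = 16/27

P(U=1) = 11/27, P(U=2) = 16/27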